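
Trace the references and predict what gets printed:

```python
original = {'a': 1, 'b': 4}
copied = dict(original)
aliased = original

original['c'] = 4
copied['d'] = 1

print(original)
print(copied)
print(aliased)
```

Key concept: dict() creates copy, assignment creates alias.
Step by step:
`original = {'a': 1, 'b': 4}` → original = {'a': 1, 'b': 4}
`copied = dict(original)` → copied = {'a': 1, 'b': 4}
`aliased = original` → aliased = {'a': 1, 'b': 4} (same object as original)
`original['c'] = 4` → original = {'a': 1, 'b': 4, 'c': 4} (same object as aliased); aliased = {'a': 1, 'b': 4, 'c': 4} (same object as original)
`copied['d'] = 1` → copied = {'a': 1, 'b': 4, 'd': 1}
`print(original)` → prints {'a': 1, 'b': 4, 'c': 4}
`print(copied)` → prints {'a': 1, 'b': 4, 'd': 1}
`print(aliased)` → prints {'a': 1, 'b': 4, 'c': 4}

Answer:
{'a': 1, 'b': 4, 'c': 4}
{'a': 1, 'b': 4, 'd': 1}
{'a': 1, 'b': 4, 'c': 4}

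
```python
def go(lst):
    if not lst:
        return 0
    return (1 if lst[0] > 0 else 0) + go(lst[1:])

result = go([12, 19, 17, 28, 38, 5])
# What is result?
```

Count of positive elements in [12, 19, 17, 28, 38, 5] = 6

Answer: 6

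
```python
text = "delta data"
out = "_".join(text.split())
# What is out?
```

Trace:
`text = "delta data"` → text = 'delta data'
`out = "_".join(text.split())` → out = 'delta_data'
So out = 'delta_data'

Answer: 'delta_data'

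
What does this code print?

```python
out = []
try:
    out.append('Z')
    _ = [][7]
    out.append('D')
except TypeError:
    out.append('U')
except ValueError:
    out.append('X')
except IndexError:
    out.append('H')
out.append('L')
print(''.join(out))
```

Execution trace: 'Z' (try body) → 'H' (except IndexError) → 'L' (after the try/except). Output: ZHL

Answer: ZHL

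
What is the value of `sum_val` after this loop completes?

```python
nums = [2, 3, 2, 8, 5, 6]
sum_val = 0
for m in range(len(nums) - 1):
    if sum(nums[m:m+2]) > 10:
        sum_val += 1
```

Count windows with sum > 10
`sum_val` takes the values: 0 → 1 → 2

Answer: 2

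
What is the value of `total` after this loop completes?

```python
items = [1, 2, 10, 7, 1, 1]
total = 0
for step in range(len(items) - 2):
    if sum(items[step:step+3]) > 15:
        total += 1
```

Count windows with sum > 15
`total` takes the values: 0 → 1 → 2

Answer: 2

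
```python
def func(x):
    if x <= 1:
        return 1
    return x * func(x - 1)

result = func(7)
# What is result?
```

func(7) = 7 * 6 * 5 * 4 * 3 * 2 * 1 = 5040

Answer: 5040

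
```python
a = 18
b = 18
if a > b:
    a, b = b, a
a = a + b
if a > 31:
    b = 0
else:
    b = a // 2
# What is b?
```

Trace:
`a = 18` → a = 18
`b = 18` → b = 18
`if a > b: ...` → a > b is False → no variable changes
`a = a + b` → a = 36
`if a > 31: ...` → a > 31 is True → b = 0
So b = 0

Answer: 0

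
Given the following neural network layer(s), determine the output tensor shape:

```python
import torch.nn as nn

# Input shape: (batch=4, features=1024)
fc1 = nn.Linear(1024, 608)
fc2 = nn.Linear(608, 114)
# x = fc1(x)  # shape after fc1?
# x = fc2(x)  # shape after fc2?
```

Input: (4, 1024) -> after fc1: (4, 608) -> Output: (4, 114)

Answer: (4, 114)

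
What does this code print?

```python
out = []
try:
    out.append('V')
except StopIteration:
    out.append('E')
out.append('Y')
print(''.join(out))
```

Execution trace: 'V' (try body, no exception) → 'Y' (after the try/except). Output: VY

Answer: VY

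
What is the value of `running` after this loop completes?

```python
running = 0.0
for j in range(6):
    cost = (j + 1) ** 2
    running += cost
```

Sum of squared losses 1² + 2² + ... + 6²
`running` takes the values: 0.0 → 1.0 → 5.0 → 14.0 → 30.0 → 55.0 → 91.0

Answer: 91.0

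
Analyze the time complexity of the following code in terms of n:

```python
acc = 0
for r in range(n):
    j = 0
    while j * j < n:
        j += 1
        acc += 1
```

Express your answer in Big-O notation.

Each loop level contributes: n × √n. Multiplying the contributions gives O(n√n).

Answer: O(n√n)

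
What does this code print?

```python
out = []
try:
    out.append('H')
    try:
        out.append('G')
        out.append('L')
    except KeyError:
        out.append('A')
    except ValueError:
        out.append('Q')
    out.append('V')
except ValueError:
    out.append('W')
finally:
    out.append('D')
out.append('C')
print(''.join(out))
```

Execution trace: 'H' (try body) → 'G' (inner try body) → 'L' (inner try body, no exception) → 'V' (try body, no exception) → 'D' (finally) → 'C' (after the try/except). Output: HGLVDC

Answer: HGLVDC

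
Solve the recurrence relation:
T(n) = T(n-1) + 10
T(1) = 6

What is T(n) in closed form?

Unrolling: T(n) = T(1) + 10·(n-1) = 6 + 10(n-1) = 10n - 4.

Answer: T(n) = 10n - 4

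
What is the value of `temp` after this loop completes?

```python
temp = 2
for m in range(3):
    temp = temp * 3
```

Multiply by 3, 3 times: 2 * 3^3 = 54
`temp` takes the values: 2 → 6 → 18 → 54

Answer: 54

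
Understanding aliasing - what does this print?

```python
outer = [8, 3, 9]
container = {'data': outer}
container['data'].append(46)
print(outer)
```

Key concept: dict holds reference to list.
Step by step:
`outer = [8, 3, 9]` → outer = [8, 3, 9]
`container = {'data': outer}` → container = {'data': [8, 3, 9]}
`container['data'].append(46)` → outer = [8, 3, 9, 46]; container = {'data': [8, 3, 9, 46]}
`print(outer)` → prints [8, 3, 9, 46]

Answer: [8, 3, 9, 46]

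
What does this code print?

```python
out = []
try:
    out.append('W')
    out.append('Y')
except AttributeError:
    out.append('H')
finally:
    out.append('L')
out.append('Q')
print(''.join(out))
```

Execution trace: 'W' (try body) → 'Y' (try body, no exception) → 'L' (finally) → 'Q' (after the try/except). Output: WYLQ

Answer: WYLQ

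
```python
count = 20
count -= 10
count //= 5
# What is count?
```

Trace:
`count = 20` → count = 20
`count -= 10` → count = 10
`count //= 5` → count = 2
So count = 2

Answer: 2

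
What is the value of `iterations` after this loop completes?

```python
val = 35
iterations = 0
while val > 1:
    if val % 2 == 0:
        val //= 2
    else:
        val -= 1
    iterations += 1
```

Steps to reduce 35 to 1
`iterations` takes the values: 0 → 1 → 2 → 3 → 4 → 5 → 6 → 7

Answer: 7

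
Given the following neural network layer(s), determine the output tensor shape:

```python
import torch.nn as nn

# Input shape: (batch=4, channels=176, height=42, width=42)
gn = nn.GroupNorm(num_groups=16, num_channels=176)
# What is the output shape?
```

Input: (4, 176, 42, 42) -> Output: (4, 176, 42, 42)

Answer: (4, 176, 42, 42)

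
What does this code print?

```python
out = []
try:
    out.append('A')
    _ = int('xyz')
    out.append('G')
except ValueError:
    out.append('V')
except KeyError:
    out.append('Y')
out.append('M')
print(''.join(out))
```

Execution trace: 'A' (try body) → 'V' (except ValueError) → 'M' (after the try/except). Output: AVM

Answer: AVM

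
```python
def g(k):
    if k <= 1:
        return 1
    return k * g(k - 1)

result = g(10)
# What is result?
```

g(10) = 10 * 9 * 8 * 7 * 6 * 5 * 4 * 3 * 2 * 1 = 3628800

Answer: 3628800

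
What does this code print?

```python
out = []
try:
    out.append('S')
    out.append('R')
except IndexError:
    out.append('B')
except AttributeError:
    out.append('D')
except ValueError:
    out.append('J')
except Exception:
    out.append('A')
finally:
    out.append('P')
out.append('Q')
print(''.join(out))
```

Execution trace: 'S' (try body) → 'R' (try body, no exception) → 'P' (finally) → 'Q' (after the try/except). Output: SRPQ

Answer: SRPQ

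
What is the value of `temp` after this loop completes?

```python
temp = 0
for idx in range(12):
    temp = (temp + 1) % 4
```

Increment mod 4, 12 times = 0
`temp` takes the values: 0 → 1 → 2 → 3 → 0 → 1 → 2 → 3 → 0 → 1 → 2 → 3 → 0

Answer: 0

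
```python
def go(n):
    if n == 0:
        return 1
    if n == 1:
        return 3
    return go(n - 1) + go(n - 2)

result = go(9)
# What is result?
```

Build up from base cases: go(0)=1, go(1)=3, go(2)=4, go(3)=7, go(4)=11, go(5)=18, go(6)=29, ..., go(9)=123

Answer: 123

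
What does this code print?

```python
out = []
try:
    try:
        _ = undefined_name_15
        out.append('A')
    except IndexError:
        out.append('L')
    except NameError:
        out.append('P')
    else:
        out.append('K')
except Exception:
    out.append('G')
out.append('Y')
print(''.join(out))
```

Execution trace: 'P' (inner except NameError) → 'Y' (after the try/except). Output: PY

Answer: PY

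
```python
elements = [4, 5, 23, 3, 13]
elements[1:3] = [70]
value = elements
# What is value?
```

Trace:
`elements = [4, 5, 23, 3, 13]` → elements = [4, 5, 23, 3, 13]
`elements[1:3] = [70]` → elements = [4, 70, 3, 13]
`value = elements` → value = [4, 70, 3, 13]
So value = [4, 70, 3, 13]

Answer: [4, 70, 3, 13]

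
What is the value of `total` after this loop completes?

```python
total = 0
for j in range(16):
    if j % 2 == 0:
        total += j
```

Sum of even numbers 0 to 15
`total` takes the values: 0 → 2 → 6 → 12 → 20 → 30 → 42 → 56

Answer: 56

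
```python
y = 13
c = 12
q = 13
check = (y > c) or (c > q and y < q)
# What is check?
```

Trace:
`y = 13` → y = 13
`c = 12` → c = 12
`q = 13` → q = 13
`check = (y > c) or (c > q and y < q)` → check = True
So check = True

Answer: True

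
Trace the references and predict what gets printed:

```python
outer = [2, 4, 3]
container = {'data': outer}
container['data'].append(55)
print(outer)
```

Key concept: dict holds reference to list.
Step by step:
`outer = [2, 4, 3]` → outer = [2, 4, 3]
`container = {'data': outer}` → container = {'data': [2, 4, 3]}
`container['data'].append(55)` → outer = [2, 4, 3, 55]; container = {'data': [2, 4, 3, 55]}
`print(outer)` → prints [2, 4, 3, 55]

Answer: [2, 4, 3, 55]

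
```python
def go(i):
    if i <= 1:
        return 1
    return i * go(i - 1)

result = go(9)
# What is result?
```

go(9) = 9 * 8 * 7 * 6 * 5 * 4 * 3 * 2 * 1 = 362880

Answer: 362880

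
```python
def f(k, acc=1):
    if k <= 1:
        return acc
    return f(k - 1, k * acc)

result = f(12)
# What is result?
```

Accumulator trace (n, acc): (12, 1) -> (11, 12) -> (10, 132) -> (9, 1320) -> (8, 11880) -> (7, 95040) -> (6, 665280) -> (5, 3991680) -> (4, 19958400) -> (3, 79833600) -> (2, 239500800) -> (1, 479001600) -> return 479001600

Answer: 479001600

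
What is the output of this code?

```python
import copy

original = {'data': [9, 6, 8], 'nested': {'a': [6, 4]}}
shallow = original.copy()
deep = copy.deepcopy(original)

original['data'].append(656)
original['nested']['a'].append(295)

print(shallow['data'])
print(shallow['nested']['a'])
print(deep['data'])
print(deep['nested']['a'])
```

Key concept: comparing shallow vs deep copy.
Step by step:
`original = {'data': [9, 6, 8], 'nested': {'a': [6, 4]}}` → original = {'data': [9, 6, 8], 'nested': {'a': [6, 4]}}
`shallow = original.copy()` → shallow = {'data': [9, 6, 8], 'nested': {'a': [6, 4]}}
`deep = copy.deepcopy(original)` → deep = {'data': [9, 6, 8], 'nested': {'a': [6, 4]}}
`original['data'].append(656)` → original = {'data': [9, 6, 8, 656], 'nested': {'a': [6, 4]}}; shallow = {'data': [9, 6, 8, 656], 'nested': {'a': [6, 4]}}
`original['nested']['a'].append(295)` → original = {'data': [9, 6, 8, 656], 'nested': {'a': [6, 4, 295]}}; shallow = {'data': [9, 6, 8, 656], 'nested': {'a': [6, 4, 295]}}
`print(shallow['data'])` → prints [9, 6, 8, 656]
`print(shallow['nested']['a'])` → prints [6, 4, 295]
`print(deep['data'])` → prints [9, 6, 8]
`print(deep['nested']['a'])` → prints [6, 4]

Answer:
[9, 6, 8, 656]
[6, 4, 295]
[9, 6, 8]
[6, 4]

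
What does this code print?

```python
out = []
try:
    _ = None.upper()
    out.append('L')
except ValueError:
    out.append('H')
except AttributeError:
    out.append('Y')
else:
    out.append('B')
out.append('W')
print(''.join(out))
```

Execution trace: 'Y' (except AttributeError) → 'W' (after the try/except). Output: YW

Answer: YW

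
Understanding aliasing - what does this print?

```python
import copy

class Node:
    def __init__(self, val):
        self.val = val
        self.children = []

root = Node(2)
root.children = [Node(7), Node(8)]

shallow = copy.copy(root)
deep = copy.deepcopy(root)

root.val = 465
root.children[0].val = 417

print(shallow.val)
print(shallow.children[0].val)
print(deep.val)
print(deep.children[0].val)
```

Key concept: deep copy with custom objects.
Step by step:
`root = Node(2)` → root = Node(val=2, children=[])
`root.children = [Node(7), Node(8)]` → root = Node(val=2, children=[Node(val=7, children=[]), Node(val=8, children=[])])
`shallow = copy.copy(root)` → shallow = Node(val=2, children=[Node(val=7, children=[]), Node(val=8, children=[])])
`deep = copy.deepcopy(root)` → deep = Node(val=2, children=[Node(val=7, children=[]), Node(val=8, children=[])])
`root.val = 465` → root = Node(val=465, children=[Node(val=7, children=[]), Node(val=8, children=[])])
`root.children[0].val = 417` → root = Node(val=465, children=[Node(val=417, children=[]), Node(val=8, children=[])]); shallow = Node(val=2, children=[Node(val=417, children=[]), Node(val=8, children=[])])
`print(shallow.val)` → prints 2
`print(shallow.children[0].val)` → prints 417
`print(deep.val)` → prints 2
`print(deep.children[0].val)` → prints 7

Answer:
2
417
2
7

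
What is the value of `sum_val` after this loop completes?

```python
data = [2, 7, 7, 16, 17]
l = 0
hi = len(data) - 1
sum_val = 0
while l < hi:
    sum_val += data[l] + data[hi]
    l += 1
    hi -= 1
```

Sum of pairs from ends
`sum_val` takes the values: 0 → 19 → 42

Answer: 42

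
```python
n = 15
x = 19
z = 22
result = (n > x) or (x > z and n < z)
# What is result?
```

Trace:
`n = 15` → n = 15
`x = 19` → x = 19
`z = 22` → z = 22
`result = (n > x) or (x > z and n < z)` → result = False
So result = False

Answer: False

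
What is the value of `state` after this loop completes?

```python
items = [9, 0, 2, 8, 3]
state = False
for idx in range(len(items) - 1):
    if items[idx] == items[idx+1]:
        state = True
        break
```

Check consecutive duplicates in [9, 0, 2, 8, 3]
`state` takes the values: False

Answer: False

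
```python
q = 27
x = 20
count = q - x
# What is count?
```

Trace:
`q = 27` → q = 27
`x = 20` → x = 20
`count = q - x` → count = 7
So count = 7

Answer: 7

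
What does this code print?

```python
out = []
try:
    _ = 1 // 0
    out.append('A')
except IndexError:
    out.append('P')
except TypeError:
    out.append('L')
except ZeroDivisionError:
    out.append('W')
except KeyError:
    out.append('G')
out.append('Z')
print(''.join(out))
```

Execution trace: 'W' (except ZeroDivisionError) → 'Z' (after the try/except). Output: WZ

Answer: WZ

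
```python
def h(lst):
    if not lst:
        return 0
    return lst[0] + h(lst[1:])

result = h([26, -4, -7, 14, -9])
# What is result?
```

26 + (-4) + (-7) + 14 + (-9) + 0 = 20

Answer: 20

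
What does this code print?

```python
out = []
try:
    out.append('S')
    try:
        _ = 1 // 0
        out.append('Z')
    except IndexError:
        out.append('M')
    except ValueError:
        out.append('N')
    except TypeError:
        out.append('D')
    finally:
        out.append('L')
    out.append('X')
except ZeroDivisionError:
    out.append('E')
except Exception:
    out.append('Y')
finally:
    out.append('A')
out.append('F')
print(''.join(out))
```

Execution trace: 'S' (try body) → 'L' (inner finally) → 'E' (except ZeroDivisionError) → 'A' (finally) → 'F' (after the try/except). Output: SLEAF

Answer: SLEAF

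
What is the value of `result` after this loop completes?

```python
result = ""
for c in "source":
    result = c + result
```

Reverse 'source'
`result` takes the values: "" → "s" → "os" → "uos" → "ruos" → "cruos" → "ecruos"

Answer: "ecruos"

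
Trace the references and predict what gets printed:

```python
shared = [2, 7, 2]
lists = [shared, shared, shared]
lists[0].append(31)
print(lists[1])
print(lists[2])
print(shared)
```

Key concept: list of same reference.
Step by step:
`shared = [2, 7, 2]` → shared = [2, 7, 2]
`lists = [shared, shared, shared]` → lists = [[2, 7, 2], [2, 7, 2], [2, 7, 2]]
`lists[0].append(31)` → shared = [2, 7, 2, 31]; lists = [[2, 7, 2, 31], [2, 7, 2, 31], [2, 7, 2, 31]]
`print(lists[1])` → prints [2, 7, 2, 31]
`print(lists[2])` → prints [2, 7, 2, 31]
`print(shared)` → prints [2, 7, 2, 31]

Answer:
[2, 7, 2, 31]
[2, 7, 2, 31]
[2, 7, 2, 31]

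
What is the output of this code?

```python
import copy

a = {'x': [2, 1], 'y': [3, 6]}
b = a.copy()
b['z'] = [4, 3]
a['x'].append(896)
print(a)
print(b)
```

Key concept: shallow copy of dict with mutable values.
Step by step:
`a = {'x': [2, 1], 'y': [3, 6]}` → a = {'x': [2, 1], 'y': [3, 6]}
`b = a.copy()` → b = {'x': [2, 1], 'y': [3, 6]}
`b['z'] = [4, 3]` → b = {'x': [2, 1], 'y': [3, 6], 'z': [4, 3]}
`a['x'].append(896)` → a = {'x': [2, 1, 896], 'y': [3, 6]}; b = {'x': [2, 1, 896], 'y': [3, 6], 'z': [4, 3]}
`print(a)` → prints {'x': [2, 1, 896], 'y': [3, 6]}
`print(b)` → prints {'x': [2, 1, 896], 'y': [3, 6], 'z': [4, 3]}

Answer:
{'x': [2, 1, 896], 'y': [3, 6]}
{'x': [2, 1, 896], 'y': [3, 6], 'z': [4, 3]}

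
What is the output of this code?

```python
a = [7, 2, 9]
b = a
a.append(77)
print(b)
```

Key concept: basic list aliasing.
Step by step:
`a = [7, 2, 9]` → a = [7, 2, 9]
`b = a` → b = [7, 2, 9] (same object as a)
`a.append(77)` → a = [7, 2, 9, 77] (same object as b); b = [7, 2, 9, 77] (same object as a)
`print(b)` → prints [7, 2, 9, 77]

Answer: [7, 2, 9, 77]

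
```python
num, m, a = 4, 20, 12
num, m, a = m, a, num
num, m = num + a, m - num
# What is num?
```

Trace:
`num, m, a = 4, 20, 12` → num = 4; m = 20; a = 12
`num, m, a = m, a, num` → num = 20; m = 12; a = 4
`num, m = num + a, m - num` → num = 24; m = -8
So num = 24

Answer: 24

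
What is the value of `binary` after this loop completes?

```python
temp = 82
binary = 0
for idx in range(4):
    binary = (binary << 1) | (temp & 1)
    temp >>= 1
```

Reverse lowest 4 bits of 82
`binary` takes the values: 0 → 1 → 2 → 4

Answer: 4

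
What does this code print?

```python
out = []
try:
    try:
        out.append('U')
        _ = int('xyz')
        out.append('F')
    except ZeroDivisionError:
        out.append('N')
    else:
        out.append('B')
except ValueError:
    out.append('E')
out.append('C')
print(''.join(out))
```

Execution trace: 'U' (try body) → 'E' (outer except ValueError) → 'C' (after the try/except). Output: UEC

Answer: UEC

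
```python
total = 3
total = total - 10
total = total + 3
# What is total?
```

Trace:
`total = 3` → total = 3
`total = total - 10` → total = -7
`total = total + 3` → total = -4
So total = -4

Answer: -4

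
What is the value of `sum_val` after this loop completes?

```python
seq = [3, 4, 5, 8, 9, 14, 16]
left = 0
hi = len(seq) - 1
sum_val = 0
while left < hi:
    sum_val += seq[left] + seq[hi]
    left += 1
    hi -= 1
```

Sum of pairs from ends
`sum_val` takes the values: 0 → 19 → 37 → 51

Answer: 51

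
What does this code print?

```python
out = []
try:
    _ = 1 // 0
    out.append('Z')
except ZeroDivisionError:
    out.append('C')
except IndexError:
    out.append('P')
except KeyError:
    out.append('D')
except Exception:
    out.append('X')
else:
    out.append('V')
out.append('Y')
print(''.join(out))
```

Execution trace: 'C' (except ZeroDivisionError) → 'Y' (after the try/except). Output: CY

Answer: CY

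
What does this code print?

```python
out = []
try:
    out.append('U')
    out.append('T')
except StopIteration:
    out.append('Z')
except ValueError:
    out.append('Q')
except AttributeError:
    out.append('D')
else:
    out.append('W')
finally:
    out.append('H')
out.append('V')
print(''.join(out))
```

Execution trace: 'U' (try body) → 'T' (try body, no exception) → 'W' (else) → 'H' (finally) → 'V' (after the try/except). Output: UTWHV

Answer: UTWHV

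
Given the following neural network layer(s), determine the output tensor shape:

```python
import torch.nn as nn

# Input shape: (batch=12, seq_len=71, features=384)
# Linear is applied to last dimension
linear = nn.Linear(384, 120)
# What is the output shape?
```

Input: (12, 71, 384) -> Output: (12, 71, 120)

Answer: (12, 71, 120)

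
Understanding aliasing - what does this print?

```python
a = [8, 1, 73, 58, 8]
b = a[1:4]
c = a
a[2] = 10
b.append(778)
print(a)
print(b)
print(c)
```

Key concept: slice vs alias.
Step by step:
`a = [8, 1, 73, 58, 8]` → a = [8, 1, 73, 58, 8]
`b = a[1:4]` → b = [1, 73, 58]
`c = a` → c = [8, 1, 73, 58, 8] (same object as a)
`a[2] = 10` → a = [8, 1, 10, 58, 8] (same object as c); c = [8, 1, 10, 58, 8] (same object as a)
`b.append(778)` → b = [1, 73, 58, 778]
`print(a)` → prints [8, 1, 10, 58, 8]
`print(b)` → prints [1, 73, 58, 778]
`print(c)` → prints [8, 1, 10, 58, 8]

Answer:
[8, 1, 10, 58, 8]
[1, 73, 58, 778]
[8, 1, 10, 58, 8]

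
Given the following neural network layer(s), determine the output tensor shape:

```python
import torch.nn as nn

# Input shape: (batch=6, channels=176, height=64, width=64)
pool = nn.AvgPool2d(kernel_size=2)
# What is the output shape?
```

Input: (6, 176, 64, 64) -> Output: (6, 176, 32, 32)

Answer: (6, 176, 32, 32)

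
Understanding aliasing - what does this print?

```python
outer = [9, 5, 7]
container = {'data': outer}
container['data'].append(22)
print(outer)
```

Key concept: dict holds reference to list.
Step by step:
`outer = [9, 5, 7]` → outer = [9, 5, 7]
`container = {'data': outer}` → container = {'data': [9, 5, 7]}
`container['data'].append(22)` → outer = [9, 5, 7, 22]; container = {'data': [9, 5, 7, 22]}
`print(outer)` → prints [9, 5, 7, 22]

Answer: [9, 5, 7, 22]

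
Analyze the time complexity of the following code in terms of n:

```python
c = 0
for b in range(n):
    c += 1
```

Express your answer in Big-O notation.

Each loop level contributes: n. Multiplying the contributions gives O(n).

Answer: O(n)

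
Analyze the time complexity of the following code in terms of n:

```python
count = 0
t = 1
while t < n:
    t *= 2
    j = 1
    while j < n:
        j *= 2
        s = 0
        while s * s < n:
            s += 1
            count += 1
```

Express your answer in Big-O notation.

Each loop level contributes: log n × log n × √n. Multiplying the contributions gives O(√n log² n).

Answer: O(√n log² n)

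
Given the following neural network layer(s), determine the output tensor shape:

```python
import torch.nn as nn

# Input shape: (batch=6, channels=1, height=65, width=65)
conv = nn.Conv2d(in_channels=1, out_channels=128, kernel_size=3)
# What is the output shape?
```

Input: (6, 1, 65, 65) -> Output: (6, 128, 63, 63)

Answer: (6, 128, 63, 63)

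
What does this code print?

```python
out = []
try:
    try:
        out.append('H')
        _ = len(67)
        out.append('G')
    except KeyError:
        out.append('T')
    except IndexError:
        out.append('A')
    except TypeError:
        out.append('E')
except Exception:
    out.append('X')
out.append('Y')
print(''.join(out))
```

Execution trace: 'H' (inner try body) → 'E' (inner except TypeError) → 'Y' (after the try/except). Output: HEY

Answer: HEY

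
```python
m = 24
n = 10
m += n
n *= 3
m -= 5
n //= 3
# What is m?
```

Trace:
`m = 24` → m = 24
`n = 10` → n = 10
`m += n` → m = 34
`n *= 3` → n = 30
`m -= 5` → m = 29
`n //= 3` → n = 10
So m = 29

Answer: 29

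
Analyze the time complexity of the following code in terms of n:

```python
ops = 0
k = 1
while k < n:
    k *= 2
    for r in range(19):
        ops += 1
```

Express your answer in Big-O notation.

Each loop level contributes: log n × 1. Multiplying the contributions gives O(log n).

Answer: O(log n)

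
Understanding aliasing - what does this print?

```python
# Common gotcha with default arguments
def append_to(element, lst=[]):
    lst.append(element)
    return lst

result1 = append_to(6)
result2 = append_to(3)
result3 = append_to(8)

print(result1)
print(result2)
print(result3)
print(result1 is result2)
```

Key concept: mutable default argument gotcha.
Step by step:
`result1 = append_to(6)` → result1 = [6]
`result2 = append_to(3)` → result1 = [6, 3] (same object as result2); result2 = [6, 3] (same object as result1)
`result3 = append_to(8)` → result1 = [6, 3, 8] (same object as result2, result3); result2 = [6, 3, 8] (same object as result1, result3); result3 = [6, 3, 8] (same object as result1, result2)
`print(result1)` → prints [6, 3, 8]
`print(result2)` → prints [6, 3, 8]
`print(result3)` → prints [6, 3, 8]
`print(result1 is result2)` → prints True

Answer:
[6, 3, 8]
[6, 3, 8]
[6, 3, 8]
True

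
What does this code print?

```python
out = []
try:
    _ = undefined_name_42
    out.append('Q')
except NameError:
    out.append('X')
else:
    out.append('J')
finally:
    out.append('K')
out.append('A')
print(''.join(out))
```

Execution trace: 'X' (except NameError) → 'K' (finally) → 'A' (after the try/except). Output: XKA

Answer: XKA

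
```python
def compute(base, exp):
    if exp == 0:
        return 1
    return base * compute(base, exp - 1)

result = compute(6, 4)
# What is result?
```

compute(6, 4) = 6 * 6 * 6 * 6 = 1296

Answer: 1296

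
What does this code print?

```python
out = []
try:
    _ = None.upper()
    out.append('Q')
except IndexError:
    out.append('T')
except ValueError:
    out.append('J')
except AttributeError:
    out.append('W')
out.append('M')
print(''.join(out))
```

Execution trace: 'W' (except AttributeError) → 'M' (after the try/except). Output: WM

Answer: WM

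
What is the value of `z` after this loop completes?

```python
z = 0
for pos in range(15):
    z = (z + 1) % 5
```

Increment mod 5, 15 times = 0
`z` takes the values: 0 → 1 → 2 → 3 → 4 → 0 → 1 → 2 → 3 → 4 → 0 → 1 → 2 → 3 → 4 → 0

Answer: 0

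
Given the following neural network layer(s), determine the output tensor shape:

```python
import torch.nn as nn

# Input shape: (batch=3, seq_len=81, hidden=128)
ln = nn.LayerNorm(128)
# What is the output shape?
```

Input: (3, 81, 128) -> Output: (3, 81, 128)

Answer: (3, 81, 128)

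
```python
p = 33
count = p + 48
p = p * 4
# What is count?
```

Trace:
`p = 33` → p = 33
`count = p + 48` → count = 81
`p = p * 4` → p = 132
So count = 81

Answer: 81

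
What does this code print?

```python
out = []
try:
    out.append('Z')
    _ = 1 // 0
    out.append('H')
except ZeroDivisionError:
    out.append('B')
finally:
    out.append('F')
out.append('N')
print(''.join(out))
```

Execution trace: 'Z' (try body) → 'B' (except ZeroDivisionError) → 'F' (finally) → 'N' (after the try/except). Output: ZBFN

Answer: ZBFN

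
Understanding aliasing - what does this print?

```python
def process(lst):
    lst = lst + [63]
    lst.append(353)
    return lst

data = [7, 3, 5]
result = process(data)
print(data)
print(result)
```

Key concept: rebinding parameter vs mutation.
Step by step:
`data = [7, 3, 5]` → data = [7, 3, 5]
`result = process(data)` → result = [7, 3, 5, 63, 353]
`print(data)` → prints [7, 3, 5]
`print(result)` → prints [7, 3, 5, 63, 353]

Answer:
[7, 3, 5]
[7, 3, 5, 63, 353]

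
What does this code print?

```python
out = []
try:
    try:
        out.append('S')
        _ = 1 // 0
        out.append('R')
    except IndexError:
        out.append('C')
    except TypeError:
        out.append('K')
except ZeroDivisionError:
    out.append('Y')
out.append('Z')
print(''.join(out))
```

Execution trace: 'S' (try body) → 'Y' (outer except ZeroDivisionError) → 'Z' (after the try/except). Output: SYZ

Answer: SYZ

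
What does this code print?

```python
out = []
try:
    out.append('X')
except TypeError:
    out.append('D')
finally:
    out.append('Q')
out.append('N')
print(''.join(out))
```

Execution trace: 'X' (try body, no exception) → 'Q' (finally) → 'N' (after the try/except). Output: XQN

Answer: XQN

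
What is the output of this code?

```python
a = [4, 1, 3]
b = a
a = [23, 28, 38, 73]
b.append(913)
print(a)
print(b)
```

Key concept: rebinding vs mutation: a is rebound to a new list, b still points at the original.
Step by step:
`a = [4, 1, 3]` → a = [4, 1, 3]
`b = a` → b = [4, 1, 3] (same object as a)
`a = [23, 28, 38, 73]` → a = [23, 28, 38, 73]
`b.append(913)` → b = [4, 1, 3, 913]
`print(a)` → prints [23, 28, 38, 73]
`print(b)` → prints [4, 1, 3, 913]

Answer:
[23, 28, 38, 73]
[4, 1, 3, 913]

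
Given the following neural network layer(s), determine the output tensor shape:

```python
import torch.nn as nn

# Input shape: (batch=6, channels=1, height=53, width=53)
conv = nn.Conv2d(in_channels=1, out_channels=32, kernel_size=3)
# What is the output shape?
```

Input: (6, 1, 53, 53) -> Output: (6, 32, 51, 51)

Answer: (6, 32, 51, 51)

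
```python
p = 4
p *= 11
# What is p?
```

Trace:
`p = 4` → p = 4
`p *= 11` → p = 44
So p = 44

Answer: 44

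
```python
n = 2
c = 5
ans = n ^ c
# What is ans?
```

Trace:
`n = 2` → n = 2
`c = 5` → c = 5
`ans = n ^ c` → ans = 7
So ans = 7

Answer: 7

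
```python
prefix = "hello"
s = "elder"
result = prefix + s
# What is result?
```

Trace:
`prefix = "hello"` → prefix = 'hello'
`s = "elder"` → s = 'elder'
`result = prefix + s` → result = 'helloelder'
So result = 'helloelder'

Answer: 'helloelder'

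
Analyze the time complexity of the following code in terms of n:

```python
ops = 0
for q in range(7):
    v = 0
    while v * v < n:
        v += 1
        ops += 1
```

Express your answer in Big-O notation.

Each loop level contributes: 1 × √n. Multiplying the contributions gives O(√n).

Answer: O(√n)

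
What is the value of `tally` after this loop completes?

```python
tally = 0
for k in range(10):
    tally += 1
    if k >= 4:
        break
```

Loop breaks when k reaches 4, tally is 5
`tally` takes the values: 0 → 1 → 2 → 3 → 4 → 5

Answer: 5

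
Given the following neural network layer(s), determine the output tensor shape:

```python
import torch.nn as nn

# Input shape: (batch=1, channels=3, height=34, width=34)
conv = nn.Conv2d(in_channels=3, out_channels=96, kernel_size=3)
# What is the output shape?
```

Input: (1, 3, 34, 34) -> Output: (1, 96, 32, 32)

Answer: (1, 96, 32, 32)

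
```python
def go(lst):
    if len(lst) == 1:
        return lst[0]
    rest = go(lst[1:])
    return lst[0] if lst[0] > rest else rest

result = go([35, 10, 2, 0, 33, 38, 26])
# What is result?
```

Recursive max over [35, 10, 2, 0, 33, 38, 26] = 38

Answer: 38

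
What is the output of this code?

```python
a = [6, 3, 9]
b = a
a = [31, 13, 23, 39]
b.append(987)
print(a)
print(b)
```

Key concept: rebinding vs mutation: a is rebound to a new list, b still points at the original.
Step by step:
`a = [6, 3, 9]` → a = [6, 3, 9]
`b = a` → b = [6, 3, 9] (same object as a)
`a = [31, 13, 23, 39]` → a = [31, 13, 23, 39]
`b.append(987)` → b = [6, 3, 9, 987]
`print(a)` → prints [31, 13, 23, 39]
`print(b)` → prints [6, 3, 9, 987]

Answer:
[31, 13, 23, 39]
[6, 3, 9, 987]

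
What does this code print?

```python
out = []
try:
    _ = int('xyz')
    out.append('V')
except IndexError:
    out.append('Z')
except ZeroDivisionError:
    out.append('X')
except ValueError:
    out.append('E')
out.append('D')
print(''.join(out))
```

Execution trace: 'E' (except ValueError) → 'D' (after the try/except). Output: ED

Answer: ED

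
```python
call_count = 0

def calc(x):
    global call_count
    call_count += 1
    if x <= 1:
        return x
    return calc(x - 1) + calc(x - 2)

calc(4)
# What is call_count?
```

Calls(x) = 1 + Calls(x-1) + Calls(x-2); Calls(0)=Calls(1)=1. For x=4 this gives 9.

Answer: 9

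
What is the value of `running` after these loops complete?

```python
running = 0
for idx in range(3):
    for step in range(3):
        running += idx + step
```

Sum of all idx+step for idx,step in 3x3
`running` takes the values: 0 → 1 → 3 → 4 → 6 → 9 → 11 → 14 → 18

Answer: 18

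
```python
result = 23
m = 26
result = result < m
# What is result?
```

Trace:
`result = 23` → result = 23
`m = 26` → m = 26
`result = result < m` → result = True
So result = True

Answer: True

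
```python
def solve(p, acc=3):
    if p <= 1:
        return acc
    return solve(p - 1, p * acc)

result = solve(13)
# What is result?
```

Accumulator trace (n, acc): (13, 3) -> (12, 39) -> (11, 468) -> (10, 5148) -> (9, 51480) -> (8, 463320) -> (7, 3706560) -> (6, 25945920) -> (5, 155675520) -> (4, 778377600) -> (3, 3113510400) -> (2, 9340531200) -> (1, 18681062400) -> return 18681062400

Answer: 18681062400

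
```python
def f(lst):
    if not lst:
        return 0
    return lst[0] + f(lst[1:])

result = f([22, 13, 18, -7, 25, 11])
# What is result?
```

22 + 13 + 18 + (-7) + 25 + 11 + 0 = 82

Answer: 82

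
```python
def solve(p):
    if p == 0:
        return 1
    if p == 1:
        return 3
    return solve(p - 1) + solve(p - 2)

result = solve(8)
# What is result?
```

Build up from base cases: solve(0)=1, solve(1)=3, solve(2)=4, solve(3)=7, solve(4)=11, solve(5)=18, solve(6)=29, ..., solve(8)=76

Answer: 76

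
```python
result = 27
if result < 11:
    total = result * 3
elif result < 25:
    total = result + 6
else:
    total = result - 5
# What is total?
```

Trace:
`result = 27` → result = 27
`if result < 11: ...` → result < 11 is False, result < 25 is False, take else branch → total = 22
So total = 22

Answer: 22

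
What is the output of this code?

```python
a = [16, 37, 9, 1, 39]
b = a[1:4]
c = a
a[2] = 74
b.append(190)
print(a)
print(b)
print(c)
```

Key concept: slice vs alias.
Step by step:
`a = [16, 37, 9, 1, 39]` → a = [16, 37, 9, 1, 39]
`b = a[1:4]` → b = [37, 9, 1]
`c = a` → c = [16, 37, 9, 1, 39] (same object as a)
`a[2] = 74` → a = [16, 37, 74, 1, 39] (same object as c); c = [16, 37, 74, 1, 39] (same object as a)
`b.append(190)` → b = [37, 9, 1, 190]
`print(a)` → prints [16, 37, 74, 1, 39]
`print(b)` → prints [37, 9, 1, 190]
`print(c)` → prints [16, 37, 74, 1, 39]

Answer:
[16, 37, 74, 1, 39]
[37, 9, 1, 190]
[16, 37, 74, 1, 39]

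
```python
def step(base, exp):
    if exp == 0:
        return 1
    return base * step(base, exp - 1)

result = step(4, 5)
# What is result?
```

step(4, 5) = 4 * 4 * 4 * 4 * 4 = 1024

Answer: 1024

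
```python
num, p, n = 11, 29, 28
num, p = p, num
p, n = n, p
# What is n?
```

Trace:
`num, p, n = 11, 29, 28` → num = 11; p = 29; n = 28
`num, p = p, num` → num = 29; p = 11
`p, n = n, p` → p = 28; n = 11
So n = 11

Answer: 11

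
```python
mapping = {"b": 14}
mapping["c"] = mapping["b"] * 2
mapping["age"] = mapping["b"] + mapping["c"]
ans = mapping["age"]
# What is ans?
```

Trace:
`mapping = {"b": 14}` → mapping = {'b': 14}
`mapping["c"] = mapping["b"] * 2` → mapping = {'b': 14, 'c': 28}
`mapping["age"] = mapping["b"] + mapping["c"]` → mapping = {'b': 14, 'c': 28, 'age': 42}
`ans = mapping["age"]` → ans = 42
So ans = 42

Answer: 42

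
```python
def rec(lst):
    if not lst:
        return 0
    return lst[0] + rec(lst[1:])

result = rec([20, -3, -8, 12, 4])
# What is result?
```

20 + (-3) + (-8) + 12 + 4 + 0 = 25

Answer: 25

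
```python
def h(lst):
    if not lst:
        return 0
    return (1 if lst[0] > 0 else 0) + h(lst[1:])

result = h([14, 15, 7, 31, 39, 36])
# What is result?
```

Count of positive elements in [14, 15, 7, 31, 39, 36] = 6

Answer: 6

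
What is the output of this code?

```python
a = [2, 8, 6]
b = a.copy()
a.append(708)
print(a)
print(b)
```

Key concept: list.copy() creates independent copy.
Step by step:
`a = [2, 8, 6]` → a = [2, 8, 6]
`b = a.copy()` → b = [2, 8, 6]
`a.append(708)` → a = [2, 8, 6, 708]
`print(a)` → prints [2, 8, 6, 708]
`print(b)` → prints [2, 8, 6]

Answer:
[2, 8, 6, 708]
[2, 8, 6]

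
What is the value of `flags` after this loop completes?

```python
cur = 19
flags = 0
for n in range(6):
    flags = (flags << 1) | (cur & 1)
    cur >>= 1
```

Reverse lowest 6 bits of 19
`flags` takes the values: 0 → 1 → 3 → 6 → 12 → 25 → 50

Answer: 50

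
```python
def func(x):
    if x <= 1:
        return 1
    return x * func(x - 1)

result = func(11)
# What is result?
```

func(11) = 11 * 10 * 9 * 8 * 7 * 6 * 5 * 4 * 3 * 2 * 1 = 39916800

Answer: 39916800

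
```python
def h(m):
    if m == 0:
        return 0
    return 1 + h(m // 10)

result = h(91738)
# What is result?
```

Count of digits of 91738: 5

Answer: 5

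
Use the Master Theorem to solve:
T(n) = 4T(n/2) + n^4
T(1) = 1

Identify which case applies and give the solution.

a=4, b=2, f(n)=n^4. log_2(4) = 2. Since c=4 > 2 and the regularity condition holds (4(n/2)^4 = (4/2^4)n^4 with 4/2^4 < 1), Case 3 applies: T(n) = Θ(f(n)) = O(n^4).

Answer: O(n^4) - Case 3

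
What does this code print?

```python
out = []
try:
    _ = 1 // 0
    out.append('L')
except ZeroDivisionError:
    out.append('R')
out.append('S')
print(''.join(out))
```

Execution trace: 'R' (except ZeroDivisionError) → 'S' (after the try/except). Output: RS

Answer: RS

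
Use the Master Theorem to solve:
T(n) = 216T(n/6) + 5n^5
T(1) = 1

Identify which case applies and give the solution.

a=216, b=6, f(n)=5n^5. log_6(216) = 3. Since c=5 > 3 and the regularity condition holds (216(n/6)^5 = (216/6^5)n^5 with 216/6^5 < 1), Case 3 applies: T(n) = Θ(f(n)) = O(n^5).

Answer: O(n^5) - Case 3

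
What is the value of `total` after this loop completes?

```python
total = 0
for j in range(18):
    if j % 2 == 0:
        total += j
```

Sum of even numbers 0 to 17
`total` takes the values: 0 → 2 → 6 → 12 → 20 → 30 → 42 → 56 → 72

Answer: 72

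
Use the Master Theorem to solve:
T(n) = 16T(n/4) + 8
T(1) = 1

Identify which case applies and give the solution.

a=16, b=4, f(n)=8. log_4(16) = 2. Since c=0 < 2, Case 1 applies: T(n) = Θ(n^log_b(a)) = O(n^2).

Answer: O(n^2) - Case 1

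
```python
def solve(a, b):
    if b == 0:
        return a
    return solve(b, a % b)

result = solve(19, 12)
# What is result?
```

solve(19, 12) -> solve(12, 7) -> solve(7, 5) -> solve(5, 2) -> solve(2, 1) -> solve(1, 0) -> 1

Answer: 1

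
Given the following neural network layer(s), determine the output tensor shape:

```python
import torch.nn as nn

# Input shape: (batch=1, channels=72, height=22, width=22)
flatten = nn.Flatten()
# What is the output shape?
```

Input: (1, 72, 22, 22) -> Output: (1, 34848)

Answer: (1, 34848)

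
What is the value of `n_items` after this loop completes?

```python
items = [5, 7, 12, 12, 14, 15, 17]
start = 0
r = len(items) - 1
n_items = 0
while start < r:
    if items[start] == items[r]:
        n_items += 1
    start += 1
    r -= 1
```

Count matching pairs from ends
`n_items` takes the values: 0

Answer: 0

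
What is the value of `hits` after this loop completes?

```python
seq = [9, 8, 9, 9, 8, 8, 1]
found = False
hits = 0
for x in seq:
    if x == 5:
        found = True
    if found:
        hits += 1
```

Count elements after first 5 in [9, 8, 9, 9, 8, 8, 1]
`hits` takes the values: 0

Answer: 0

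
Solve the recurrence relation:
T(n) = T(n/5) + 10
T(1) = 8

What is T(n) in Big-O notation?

Each step divides n by 5 and adds 10. After log_5(n) steps we reach T(1)=8. So T(n) = 10·log_5(n) + 8 = O(log n).

Answer: O(log n)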